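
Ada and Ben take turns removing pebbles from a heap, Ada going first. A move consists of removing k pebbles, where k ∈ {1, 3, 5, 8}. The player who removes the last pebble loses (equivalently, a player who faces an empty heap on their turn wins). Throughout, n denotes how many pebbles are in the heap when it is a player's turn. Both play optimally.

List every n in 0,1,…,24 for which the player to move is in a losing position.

1, 3, 5, 7, 14, 16, 18, 20

Use the standard recursion: the mover wins at a terminal position; elsewhere, the mover wins exactly when some move hands the opponent an L position.
n=0: no move; the opponent has just taken the last pebble and therefore loses → W
n=1: L (sole option 0(W) is W)
n=2: W (go to 1, an L position)
n=3: L (options 2(W), 0(W) are all W)
n=4: W (go to 3, an L position)
n=5: L (options 4(W), 2(W), 0(W) are all W)
n=6: W (go to 5, an L position)
n=7: L (options 6(W), 4(W), 2(W) are all W)
n=8: W (go to 7, an L position)
n=9: W (go to 1, an L position)
n=10: W (go to 7, an L position)
n=11: W (go to 3, an L position)
n=12: W (go to 7, an L position)
n=13: W (go to 5, an L position)
n=14: L (options 13(W), 11(W), 9(W), 6(W) are all W)
n=15: W (go to 14, an L position)
n=16: L (options 15(W), 13(W), 11(W), 8(W) are all W)
n=17: W (go to 16, an L position)
n=18: L (options 17(W), 15(W), 13(W), 10(W) are all W)
n=19: W (go to 18, an L position)
n=20: L (options 19(W), 17(W), 15(W), 12(W) are all W)
n=21: W (go to 20, an L position)
n=22: W (go to 14, an L position)
n=23: W (go to 20, an L position)
n=24: W (go to 16, an L position)
The losing starting values of n are exactly the entries labelled L in this table (8 of them).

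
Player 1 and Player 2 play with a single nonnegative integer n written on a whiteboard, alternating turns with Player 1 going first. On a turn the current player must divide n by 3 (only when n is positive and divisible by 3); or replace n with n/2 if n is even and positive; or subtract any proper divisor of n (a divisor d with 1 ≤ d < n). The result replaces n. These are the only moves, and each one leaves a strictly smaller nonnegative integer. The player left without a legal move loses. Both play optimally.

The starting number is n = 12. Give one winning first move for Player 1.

Move to 4.

Work bottom-up. With no move the player to move loses. Otherwise the position is W if at least one move leads to an L position for the opponent, and L if every move leads to a W.
n=0: no move → L
n=1: no move → L
n=2: W (go to 1, an L position)
n=3: W (go to 1, an L position)
n=4: L (options 2(W), 3(W) are all W)
n=5: W (go to 4, an L position)
n=6: W (go to 4, an L position)
n=7: L (sole option 6(W) is W)
n=8: W (go to 4, an L position)
n=9: L (options 3(W), 6(W), 8(W) are all W)
n=10: W (go to 9, an L position)
n=11: L (sole option 10(W) is W)
n=12: W (go to 4, an L position)
From 12, the L positions reachable in one move are: 4, 9, 11. Any move reaching one of these is winning.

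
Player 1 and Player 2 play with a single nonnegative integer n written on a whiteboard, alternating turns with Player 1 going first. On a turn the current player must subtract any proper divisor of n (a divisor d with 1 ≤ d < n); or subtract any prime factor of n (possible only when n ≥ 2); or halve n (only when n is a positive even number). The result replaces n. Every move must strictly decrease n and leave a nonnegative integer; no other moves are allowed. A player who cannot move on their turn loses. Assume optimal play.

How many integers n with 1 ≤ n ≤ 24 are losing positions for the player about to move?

5

Label each position W (a win for the player to move) or L (a loss). A position with no legal move is L; any other position is W exactly when some move reaches an L, and L when every move reaches a W.
n=0: no move → L
n=1: no move → L
n=2: W (go to 0, an L position)
n=3: W (go to 0, an L position)
n=4: L (options 2(W), 3(W) are all W)
n=5: W (go to 0, an L position)
n=6: W (go to 4, an L position)
n=7: W (go to 0, an L position)
n=8: W (go to 4, an L position)
n=9: L (options 6(W), 8(W) are all W)
n=10: W (go to 9, an L position)
n=11: W (go to 0, an L position)
n=12: W (go to 9, an L position)
n=13: W (go to 0, an L position)
n=14: L (options 7(W), 12(W), 13(W) are all W)
n=15: W (go to 14, an L position)
n=16: W (go to 14, an L position)
n=17: W (go to 0, an L position)
n=18: W (go to 9, an L position)
n=19: W (go to 0, an L position)
n=20: L (options 10(W), 15(W), 16(W), 18(W), 19(W) are all W)
n=21: W (go to 14, an L position)
n=22: W (go to 20, an L position)
n=23: W (go to 0, an L position)
n=24: W (go to 20, an L position)
L entries with 1 ≤ n ≤ 24 (n=0 is outside the asked range and is not counted): n = 1, 4, 9, 14, 20; that makes 5.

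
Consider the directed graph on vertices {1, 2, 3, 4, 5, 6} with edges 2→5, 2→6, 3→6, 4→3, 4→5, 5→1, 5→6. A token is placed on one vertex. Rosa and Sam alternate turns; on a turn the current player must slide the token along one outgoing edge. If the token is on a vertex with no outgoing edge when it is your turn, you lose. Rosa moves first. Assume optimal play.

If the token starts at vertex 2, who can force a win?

Use the standard recursion: the mover loses at a terminal position; elsewhere, the mover wins exactly when some move hands the opponent an L position.
Every edge goes from a vertex to one that appears earlier in the order 1, 6, 5, 2, 3, 4, so processing vertices in that order labels each vertex after all of its successors.
1: no outgoing edge → L
6: no outgoing edge → L
5: →6(L), so W
2: →6(L), so W
3: →6(L), so W
4: →3(W), 5(W) — all W, so L
The starting position 2 is W: Rosa should move to 6, handing over an L position.

Rosa wins.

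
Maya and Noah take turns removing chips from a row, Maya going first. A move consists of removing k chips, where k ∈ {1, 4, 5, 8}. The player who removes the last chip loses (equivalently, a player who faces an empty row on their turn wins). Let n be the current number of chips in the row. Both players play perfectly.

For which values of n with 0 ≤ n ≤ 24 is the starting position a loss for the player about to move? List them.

Label each position W (a win for the player to move) or L (a loss). A position with no legal move is W; any other position is W exactly when some move reaches an L, and L when every move reaches a W.
n=0: no move; the opponent has just taken the last chip and therefore loses → W
n=1: the only move is to 0(W), a W ⇒ L
n=2: can move to 1, which is L ⇒ W
n=3: the only move is to 2(W), a W ⇒ L
n=4: can move to 3, which is L ⇒ W
n=5: can move to 1, which is L ⇒ W
n=6: can move to 1, which is L ⇒ W
n=7: can move to 3, which is L ⇒ W
n=8: can move to 3, which is L ⇒ W
n=9: can move to 1, which is L ⇒ W
n=10: moves to 9(W), 6(W), 5(W), 2(W); every one is W ⇒ L
n=11: can move to 10, which is L ⇒ W
n=12: moves to 11(W), 8(W), 7(W), 4(W); every one is W ⇒ L
n=13: can move to 12, which is L ⇒ W
n=14: can move to 10, which is L ⇒ W
n=15: can move to 10, which is L ⇒ W
n=16: can move to 12, which is L ⇒ W
n=17: can move to 12, which is L ⇒ W
n=18: can move to 10, which is L ⇒ W
n=19: moves to 18(W), 15(W), 14(W), 11(W); every one is W ⇒ L
n=20: can move to 19, which is L ⇒ W
n=21: moves to 20(W), 17(W), 16(W), 13(W); every one is W ⇒ L
n=22: can move to 21, which is L ⇒ W
n=23: can move to 19, which is L ⇒ W
n=24: can move to 19, which is L ⇒ W
Reading off the rows marked L gives the requested list; there are 6 such values of n.

1, 3, 10, 12, 19, 21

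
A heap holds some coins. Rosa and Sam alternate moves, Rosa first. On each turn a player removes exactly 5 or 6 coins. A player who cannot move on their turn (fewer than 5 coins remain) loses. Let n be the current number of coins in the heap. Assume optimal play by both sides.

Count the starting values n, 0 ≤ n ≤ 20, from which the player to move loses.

10

Classify positions by backward induction: terminal positions (no move available) are L. From any other position, the mover wins iff some move reaches an L.
n=0: no move → L
n=1: no move → L
n=2: no move → L
n=3: no move → L
n=4: no move → L
n=5: can move to 0, which is L ⇒ W
n=6: can move to 1, which is L ⇒ W
n=7: can move to 2, which is L ⇒ W
n=8: can move to 3, which is L ⇒ W
n=9: can move to 4, which is L ⇒ W
n=10: can move to 4, which is L ⇒ W
n=11: moves to 6(W), 5(W); every one is W ⇒ L
n=12: moves to 7(W), 6(W); every one is W ⇒ L
n=13: moves to 8(W), 7(W); every one is W ⇒ L
n=14: moves to 9(W), 8(W); every one is W ⇒ L
n=15: moves to 10(W), 9(W); every one is W ⇒ L
n=16: can move to 11, which is L ⇒ W
n=17: can move to 12, which is L ⇒ W
n=18: can move to 13, which is L ⇒ W
n=19: can move to 14, which is L ⇒ W
n=20: can move to 15, which is L ⇒ W
L entries with 0 ≤ n ≤ 20: n = 0, 1, 2, 3, 4, 11, 12, 13, 14, 15; that makes 10.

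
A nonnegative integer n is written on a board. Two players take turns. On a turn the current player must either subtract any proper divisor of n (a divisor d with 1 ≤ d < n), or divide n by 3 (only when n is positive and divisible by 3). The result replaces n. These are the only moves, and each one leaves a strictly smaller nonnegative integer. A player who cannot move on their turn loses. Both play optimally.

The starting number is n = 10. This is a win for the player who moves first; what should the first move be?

Positions with no move are L. A position that does have a move is losing for the player to move precisely when every available move leads to a winning position for the opponent. Fill in the labels:
n=0: no move → L
n=1: no move → L
n=2: W (go to 1, an L position)
n=3: W (go to 1, an L position)
n=4: L (options 2(W), 3(W) are all W)
n=5: W (go to 4, an L position)
n=6: W (go to 4, an L position)
n=7: L (sole option 6(W) is W)
n=8: W (go to 4, an L position)
n=9: L (options 3(W), 6(W), 8(W) are all W)
n=10: W (go to 9, an L position)
From 10, the L positions reachable in one move are: 9.

Move to 9.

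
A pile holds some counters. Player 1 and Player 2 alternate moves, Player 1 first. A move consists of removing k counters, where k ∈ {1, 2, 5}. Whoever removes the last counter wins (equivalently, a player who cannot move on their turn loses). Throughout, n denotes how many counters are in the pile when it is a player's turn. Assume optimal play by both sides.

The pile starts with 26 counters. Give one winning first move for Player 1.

Work bottom-up. With no move the player to move loses. Otherwise the position is W if at least one move leads to an L position for the opponent, and L if every move leads to a W.
n=0: no move → L
n=1: W (go to 0, an L position)
n=2: W (go to 0, an L position)
n=3: L (options 2(W), 1(W) are all W)
n=4: W (go to 3, an L position)
n=5: W (go to 3, an L position)
n=6: L (options 5(W), 4(W), 1(W) are all W)
n=7: W (go to 6, an L position)
n=8: W (go to 6, an L position)
n=9: L (options 8(W), 7(W), 4(W) are all W)
n=10: W (go to 9, an L position)
n=11: W (go to 9, an L position)
n=12: L (options 11(W), 10(W), 7(W) are all W)
n=13: W (go to 12, an L position)
n=14: W (go to 12, an L position)
n=15: L (options 14(W), 13(W), 10(W) are all W)
n=16: W (go to 15, an L position)
n=17: W (go to 15, an L position)
n=18: L (options 17(W), 16(W), 13(W) are all W)
n=19: W (go to 18, an L position)
n=20: W (go to 18, an L position)
n=21: L (options 20(W), 19(W), 16(W) are all W)
n=22: W (go to 21, an L position)
n=23: W (go to 21, an L position)
n=24: L (options 23(W), 22(W), 19(W) are all W)
n=25: W (go to 24, an L position)
n=26: W (go to 24, an L position)
From 26, the L positions reachable in one move are: 24, 21. Any move reaching one of these is winning.

Remove 2, leaving 24.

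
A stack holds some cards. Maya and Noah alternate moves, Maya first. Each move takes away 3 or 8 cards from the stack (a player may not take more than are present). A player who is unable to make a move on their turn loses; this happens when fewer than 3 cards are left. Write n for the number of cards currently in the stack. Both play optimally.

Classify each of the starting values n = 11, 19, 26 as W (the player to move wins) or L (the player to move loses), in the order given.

11: L, 19: W, 26: W

Label each position W (a win for the player to move) or L (a loss). A position with no legal move is L; any other position is W exactly when some move reaches an L, and L when every move reaches a W.
n=0: no move → L
n=1: no move → L
n=2: no move → L
n=3: W (go to 0, an L position)
n=4: W (go to 1, an L position)
n=5: W (go to 2, an L position)
n=6: L (sole option 3(W) is W)
n=7: L (sole option 4(W) is W)
n=8: W (go to 0, an L position)
n=9: W (go to 6, an L position)
n=10: W (go to 7, an L position)
n=11: L (options 8(W), 3(W) are all W)
n=12: L (options 9(W), 4(W) are all W)
n=13: L (options 10(W), 5(W) are all W)
n=14: W (go to 11, an L position)
n=15: W (go to 12, an L position)
n=16: W (go to 13, an L position)
n=17: L (options 14(W), 9(W) are all W)
n=18: L (options 15(W), 10(W) are all W)
n=19: W (go to 11, an L position)
n=20: W (go to 17, an L position)
n=21: W (go to 18, an L position)
n=22: L (options 19(W), 14(W) are all W)
n=23: L (options 20(W), 15(W) are all W)
n=24: L (options 21(W), 16(W) are all W)
n=25: W (go to 22, an L position)
n=26: W (go to 23, an L position)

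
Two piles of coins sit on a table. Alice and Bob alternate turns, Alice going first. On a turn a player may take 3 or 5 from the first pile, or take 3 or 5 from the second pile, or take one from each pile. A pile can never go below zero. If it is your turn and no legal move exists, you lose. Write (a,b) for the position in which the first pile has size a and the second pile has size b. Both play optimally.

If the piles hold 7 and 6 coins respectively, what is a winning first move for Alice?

Positions with no move are L. A position that does have a move is losing for the player to move precisely when every available move leads to a winning position for the opponent. Fill in the labels:
No move ever increases a pile, so every position that can arise here has a ≤ 7 and b ≤ 6; it is enough to label the cells with 0 ≤ a ≤ 7 and 0 ≤ b ≤ 6.
Every move lowers a or b (never raises either), so fill the grid row by row in increasing a, and left to right within a row: each cell's successors are then already labelled.
      b=0  b=1  b=2  b=3  b=4  b=5  b=6
a=0:    L    L    L    W    W    W    W
a=1:    L    W    W    W    L    W    L
a=2:    L    W    L    W    L    W    L
a=3:    W    W    W    W    L    W    L
a=4:    W    L    L    L    W    W    W
a=5:    W    W    W    W    W    L    W
a=6:    W    L    L    L    W    W    W
a=7:    W    W    W    W    W    L    W
Cells with no legal move (terminal, hence L): (0,0), (0,1), (0,2), (1,0), (2,0).
The remaining L cells, each justified by listing all of its moves:
(1,4): only reaches (1,1)(W), (0,3)(W), all W → L
(1,6): only reaches (1,3)(W), (1,1)(W), (0,5)(W), all W → L
(2,2): only reaches (1,1)(W), which is W → L
(2,4): only reaches (2,1)(W), (1,3)(W), all W → L
(2,6): only reaches (2,3)(W), (2,1)(W), (1,5)(W), all W → L
(3,4): only reaches (0,4)(W), (3,1)(W), (2,3)(W), all W → L
(3,6): only reaches (0,6)(W), (3,3)(W), (3,1)(W), (2,5)(W), all W → L
(4,1): only reaches (1,1)(W), (3,0)(W), all W → L
(4,2): only reaches (1,2)(W), (3,1)(W), all W → L
(4,3): only reaches (1,3)(W), (4,0)(W), (3,2)(W), all W → L
(5,5): only reaches (2,5)(W), (0,5)(W), (5,2)(W), (5,0)(W), (4,4)(W), all W → L
(6,1): only reaches (3,1)(W), (1,1)(W), (5,0)(W), all W → L
(6,2): only reaches (3,2)(W), (1,2)(W), (5,1)(W), all W → L
(6,3): only reaches (3,3)(W), (1,3)(W), (6,0)(W), (5,2)(W), all W → L
(7,5): only reaches (4,5)(W), (2,5)(W), (7,2)(W), (7,0)(W), (6,4)(W), all W → L
Every other cell has at least one move into one of the L cells above, so it is W.
From (7,6), the L positions reachable in one move are: (2,6).

Move to (2,6).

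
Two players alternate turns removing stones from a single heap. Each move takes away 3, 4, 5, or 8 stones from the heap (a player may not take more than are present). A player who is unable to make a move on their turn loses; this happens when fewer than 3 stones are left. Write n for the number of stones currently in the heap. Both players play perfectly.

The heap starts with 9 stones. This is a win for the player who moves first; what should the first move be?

Positions with no move are L. A position that does have a move is losing for the player to move precisely when every available move leads to a winning position for the opponent. Fill in the labels:
n=0: no move → L
n=1: no move → L
n=2: no move → L
n=3: W (go to 0, an L position)
n=4: W (go to 1, an L position)
n=5: W (go to 2, an L position)
n=6: W (go to 2, an L position)
n=7: W (go to 2, an L position)
n=8: W (go to 0, an L position)
n=9: W (go to 1, an L position)
From 9, the L positions reachable in one move are: 1.

Remove 8, leaving 1.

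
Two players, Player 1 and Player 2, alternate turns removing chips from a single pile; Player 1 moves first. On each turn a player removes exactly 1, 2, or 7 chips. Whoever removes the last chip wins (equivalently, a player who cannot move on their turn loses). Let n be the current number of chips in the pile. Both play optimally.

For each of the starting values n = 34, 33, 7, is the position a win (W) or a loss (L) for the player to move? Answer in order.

34: W, 33: L, 7: W

Build the W/L table. Terminal = L. A non-terminal position is W if it has a move to some L; otherwise it is L.
n=0: no move → L
n=1: →0(L), so W
n=2: →0(L), so W
n=3: →2(W), 1(W) — all W, so L
n=4: →3(L), so W
n=5: →3(L), so W
n=6: →5(W), 4(W) — all W, so L
n=7: →6(L), so W
n=8: →6(L), so W
n=9: →8(W), 7(W), 2(W) — all W, so L
n=10: →9(L), so W
n=11: →9(L), so W
n=12: →11(W), 10(W), 5(W) — all W, so L
n=13: →12(L), so W
n=14: →12(L), so W
n=15: →14(W), 13(W), 8(W) — all W, so L
n=16: →15(L), so W
n=17: →15(L), so W
n=18: →17(W), 16(W), 11(W) — all W, so L
n=19: →18(L), so W
n=20: →18(L), so W
n=21: →20(W), 19(W), 14(W) — all W, so L
n=22: →21(L), so W
n=23: →21(L), so W
n=24: →23(W), 22(W), 17(W) — all W, so L
n=25: →24(L), so W
n=26: →24(L), so W
n=27: →26(W), 25(W), 20(W) — all W, so L
n=28: →27(L), so W
n=29: →27(L), so W
n=30: →29(W), 28(W), 23(W) — all W, so L
n=31: →30(L), so W
n=32: →30(L), so W
n=33: →32(W), 31(W), 26(W) — all W, so L
n=34: →33(L), so W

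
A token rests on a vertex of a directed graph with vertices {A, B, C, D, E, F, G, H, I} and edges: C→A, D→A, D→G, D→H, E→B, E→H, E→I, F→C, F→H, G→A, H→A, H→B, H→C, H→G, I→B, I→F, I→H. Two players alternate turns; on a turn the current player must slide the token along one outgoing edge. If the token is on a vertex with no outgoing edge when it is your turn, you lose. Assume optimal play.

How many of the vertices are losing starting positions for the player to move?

Work bottom-up. With no move the player to move loses. Otherwise the position is W if at least one move leads to an L position for the opponent, and L if every move leads to a W.
Every edge goes from a vertex to one that appears earlier in the order B, A, C, G, H, D, F, I, E, so processing vertices in that order labels each vertex after all of its successors.
B: no outgoing edge → L
A: no outgoing edge → L
C: reaches L-position A → W
G: reaches L-position A → W
H: reaches L-position A → W
D: reaches L-position A → W
F: only reaches H(W), C(W), all W → L
I: reaches L-position F → W
E: reaches L-position B → W
The L vertices are A, B, F; that is 3 in all.

3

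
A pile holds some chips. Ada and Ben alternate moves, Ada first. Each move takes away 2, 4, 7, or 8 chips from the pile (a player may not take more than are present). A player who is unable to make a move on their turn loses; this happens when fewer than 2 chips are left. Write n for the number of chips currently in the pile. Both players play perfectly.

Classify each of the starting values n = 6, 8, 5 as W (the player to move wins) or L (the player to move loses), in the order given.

Classify positions by backward induction: terminal positions (no move available) are L. From any other position, the mover wins iff some move reaches an L.
n=0: no move → L
n=1: no move → L
n=2: W (go to 0, an L position)
n=3: W (go to 1, an L position)
n=4: W (go to 0, an L position)
n=5: W (go to 1, an L position)
n=6: L (options 4(W), 2(W) are all W)
n=7: W (go to 0, an L position)
n=8: W (go to 6, an L position)

6: L, 8: W, 5: W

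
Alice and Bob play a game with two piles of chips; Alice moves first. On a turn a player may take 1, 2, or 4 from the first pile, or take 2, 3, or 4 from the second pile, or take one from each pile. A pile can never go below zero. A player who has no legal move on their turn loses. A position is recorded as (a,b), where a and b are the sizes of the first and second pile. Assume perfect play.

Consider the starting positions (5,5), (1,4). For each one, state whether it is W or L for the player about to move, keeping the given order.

(5,5): W, (1,4): L

Compute win/loss labels from the base case upward. A position with no move is L. Any other position is W if it can reach an L in one move, else L.
No move ever increases a pile, so every position that can arise here has a ≤ 5 and b ≤ 5; it is enough to label the cells with 0 ≤ a ≤ 5 and 0 ≤ b ≤ 5.
Every move lowers a or b (never raises either), so fill the grid row by row in increasing a, and left to right within a row: each cell's successors are then already labelled.
      b=0  b=1  b=2  b=3  b=4  b=5
a=0:    L    L    W    W    W    W
a=1:    W    W    W    L    L    W
a=2:    W    W    L    W    W    W
a=3:    L    L    W    W    W    W
a=4:    W    W    W    L    L    W
a=5:    W    W    L    W    W    W
Cells with no legal move (terminal, hence L): (0,0), (0,1).
The remaining L cells, each justified by listing all of its moves:
(1,3): moves to (0,3)(W), (1,1)(W), (1,0)(W), (0,2)(W); every one is W ⇒ L
(1,4): moves to (0,4)(W), (1,2)(W), (1,1)(W), (1,0)(W), (0,3)(W); every one is W ⇒ L
(2,2): moves to (1,2)(W), (0,2)(W), (2,0)(W), (1,1)(W); every one is W ⇒ L
(3,0): moves to (2,0)(W), (1,0)(W); every one is W ⇒ L
(3,1): moves to (2,1)(W), (1,1)(W), (2,0)(W); every one is W ⇒ L
(4,3): moves to (3,3)(W), (2,3)(W), (0,3)(W), (4,1)(W), (4,0)(W), (3,2)(W); every one is W ⇒ L
(4,4): moves to (3,4)(W), (2,4)(W), (0,4)(W), (4,2)(W), (4,1)(W), (4,0)(W), (3,3)(W); every one is W ⇒ L
(5,2): moves to (4,2)(W), (3,2)(W), (1,2)(W), (5,0)(W), (4,1)(W); every one is W ⇒ L
Every other cell has at least one move into one of the L cells above, so it is W.
(5,5): the move to (5,2) reaches an L cell, so W
(1,4): one of the L cells justified above, so L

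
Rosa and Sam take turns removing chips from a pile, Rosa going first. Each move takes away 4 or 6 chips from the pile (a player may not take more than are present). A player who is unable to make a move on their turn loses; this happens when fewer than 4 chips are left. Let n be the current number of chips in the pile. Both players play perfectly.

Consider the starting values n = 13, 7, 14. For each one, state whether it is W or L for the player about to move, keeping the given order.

Build the W/L table. Terminal = L. A non-terminal position is W if it has a move to some L; otherwise it is L.
n=0: no move → L
n=1: no move → L
n=2: no move → L
n=3: no move → L
n=4: can move to 0, which is L ⇒ W
n=5: can move to 1, which is L ⇒ W
n=6: can move to 2, which is L ⇒ W
n=7: can move to 3, which is L ⇒ W
n=8: can move to 2, which is L ⇒ W
n=9: can move to 3, which is L ⇒ W
n=10: moves to 6(W), 4(W); every one is W ⇒ L
n=11: moves to 7(W), 5(W); every one is W ⇒ L
n=12: moves to 8(W), 6(W); every one is W ⇒ L
n=13: moves to 9(W), 7(W); every one is W ⇒ L
n=14: can move to 10, which is L ⇒ W

13: L, 7: W, 14: W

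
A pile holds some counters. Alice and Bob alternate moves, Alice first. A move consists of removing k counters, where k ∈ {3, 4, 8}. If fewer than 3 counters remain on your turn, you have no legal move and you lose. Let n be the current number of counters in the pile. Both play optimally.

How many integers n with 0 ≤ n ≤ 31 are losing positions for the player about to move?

Label each position W (a win for the player to move) or L (a loss). A position with no legal move is L; any other position is W exactly when some move reaches an L, and L when every move reaches a W.
n=0: no move → L
n=1: no move → L
n=2: no move → L
n=3: reaches L-position 0 → W
n=4: reaches L-position 1 → W
n=5: reaches L-position 2 → W
n=6: reaches L-position 2 → W
n=7: only reaches 4(W), 3(W), all W → L
n=8: reaches L-position 0 → W
n=9: reaches L-position 1 → W
n=10: reaches L-position 7 → W
n=11: reaches L-position 7 → W
n=12: only reaches 9(W), 8(W), 4(W), all W → L
n=13: only reaches 10(W), 9(W), 5(W), all W → L
n=14: only reaches 11(W), 10(W), 6(W), all W → L
n=15: reaches L-position 12 → W
n=16: reaches L-position 13 → W
n=17: reaches L-position 14 → W
n=18: reaches L-position 14 → W
n=19: only reaches 16(W), 15(W), 11(W), all W → L
n=20: reaches L-position 12 → W
n=21: reaches L-position 13 → W
n=22: reaches L-position 19 → W
n=23: reaches L-position 19 → W
n=24: only reaches 21(W), 20(W), 16(W), all W → L
n=25: only reaches 22(W), 21(W), 17(W), all W → L
n=26: only reaches 23(W), 22(W), 18(W), all W → L
n=27: reaches L-position 24 → W
n=28: reaches L-position 25 → W
n=29: reaches L-position 26 → W
n=30: reaches L-position 26 → W
n=31: only reaches 28(W), 27(W), 23(W), all W → L
L entries with 0 ≤ n ≤ 31: n = 0, 1, 2, 7, 12, 13, 14, 19, 24, 25, 26, 31; that makes 12.

12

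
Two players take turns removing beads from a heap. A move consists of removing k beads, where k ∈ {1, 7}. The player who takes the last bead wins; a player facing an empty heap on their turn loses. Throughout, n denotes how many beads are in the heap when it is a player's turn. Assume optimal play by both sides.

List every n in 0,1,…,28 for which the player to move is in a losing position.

Compute win/loss labels from the base case upward. A position with no move is L. Any other position is W if it can reach an L in one move, else L.
n=0: no move → L
n=1: W (go to 0, an L position)
n=2: L (sole option 1(W) is W)
n=3: W (go to 2, an L position)
n=4: L (sole option 3(W) is W)
n=5: W (go to 4, an L position)
n=6: L (sole option 5(W) is W)
n=7: W (go to 6, an L position)
n=8: L (options 7(W), 1(W) are all W)
n=9: W (go to 8, an L position)
n=10: L (options 9(W), 3(W) are all W)
n=11: W (go to 10, an L position)
n=12: L (options 11(W), 5(W) are all W)
n=13: W (go to 12, an L position)
n=14: L (options 13(W), 7(W) are all W)
n=15: W (go to 14, an L position)
n=16: L (options 15(W), 9(W) are all W)
n=17: W (go to 16, an L position)
n=18: L (options 17(W), 11(W) are all W)
n=19: W (go to 18, an L position)
n=20: L (options 19(W), 13(W) are all W)
n=21: W (go to 20, an L position)
n=22: L (options 21(W), 15(W) are all W)
n=23: W (go to 22, an L position)
n=24: L (options 23(W), 17(W) are all W)
n=25: W (go to 24, an L position)
n=26: L (options 25(W), 19(W) are all W)
n=27: W (go to 26, an L position)
n=28: L (options 27(W), 21(W) are all W)
The losing starting values of n are exactly the entries labelled L in this table (15 of them).

0, 2, 4, 6, 8, 10, 12, 14, 16, 18, 20, 22, 24, 26, 28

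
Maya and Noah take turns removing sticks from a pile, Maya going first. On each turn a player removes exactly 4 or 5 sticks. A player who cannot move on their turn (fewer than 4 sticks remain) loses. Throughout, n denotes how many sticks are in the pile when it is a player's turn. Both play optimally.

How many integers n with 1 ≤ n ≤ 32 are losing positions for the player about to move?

15

Positions with no move are L. A position that does have a move is losing for the player to move precisely when every available move leads to a winning position for the opponent. Fill in the labels:
n=0: no move → L
n=1: no move → L
n=2: no move → L
n=3: no move → L
n=4: reaches L-position 0 → W
n=5: reaches L-position 1 → W
n=6: reaches L-position 2 → W
n=7: reaches L-position 3 → W
n=8: reaches L-position 3 → W
n=9: only reaches 5(W), 4(W), all W → L
n=10: only reaches 6(W), 5(W), all W → L
n=11: only reaches 7(W), 6(W), all W → L
n=12: only reaches 8(W), 7(W), all W → L
n=13: reaches L-position 9 → W
n=14: reaches L-position 10 → W
n=15: reaches L-position 11 → W
n=16: reaches L-position 12 → W
n=17: reaches L-position 12 → W
n=18: only reaches 14(W), 13(W), all W → L
n=19: only reaches 15(W), 14(W), all W → L
n=20: only reaches 16(W), 15(W), all W → L
n=21: only reaches 17(W), 16(W), all W → L
n=22: reaches L-position 18 → W
n=23: reaches L-position 19 → W
n=24: reaches L-position 20 → W
n=25: reaches L-position 21 → W
n=26: reaches L-position 21 → W
n=27: only reaches 23(W), 22(W), all W → L
n=28: only reaches 24(W), 23(W), all W → L
n=29: only reaches 25(W), 24(W), all W → L
n=30: only reaches 26(W), 25(W), all W → L
n=31: reaches L-position 27 → W
n=32: reaches L-position 28 → W
L entries with 1 ≤ n ≤ 32 (n=0 is outside the asked range and is not counted): n = 1, 2, 3, 9, 10, 11, 12, 18, 19, 20, 21, 27, 28, 29, 30; that makes 15.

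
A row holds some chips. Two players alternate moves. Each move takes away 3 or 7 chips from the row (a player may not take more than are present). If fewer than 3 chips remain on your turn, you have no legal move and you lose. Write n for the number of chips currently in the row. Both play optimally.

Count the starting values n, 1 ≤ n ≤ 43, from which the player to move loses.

Use the standard recursion: the mover loses at a terminal position; elsewhere, the mover wins exactly when some move hands the opponent an L position.
n=0: no move → L
n=1: no move → L
n=2: no move → L
n=3: reaches L-position 0 → W
n=4: reaches L-position 1 → W
n=5: reaches L-position 2 → W
n=6: only reaches 3(W), which is W → L
n=7: reaches L-position 0 → W
n=8: reaches L-position 1 → W
n=9: reaches L-position 6 → W
n=10: only reaches 7(W), 3(W), all W → L
n=11: only reaches 8(W), 4(W), all W → L
n=12: only reaches 9(W), 5(W), all W → L
n=13: reaches L-position 10 → W
n=14: reaches L-position 11 → W
n=15: reaches L-position 12 → W
n=16: only reaches 13(W), 9(W), all W → L
n=17: reaches L-position 10 → W
n=18: reaches L-position 11 → W
n=19: reaches L-position 16 → W
n=20: only reaches 17(W), 13(W), all W → L
n=21: only reaches 18(W), 14(W), all W → L
n=22: only reaches 19(W), 15(W), all W → L
n=23: reaches L-position 20 → W
n=24: reaches L-position 21 → W
n=25: reaches L-position 22 → W
n=26: only reaches 23(W), 19(W), all W → L
n=27: reaches L-position 20 → W
n=28: reaches L-position 21 → W
n=29: reaches L-position 26 → W
n=30: only reaches 27(W), 23(W), all W → L
n=31: only reaches 28(W), 24(W), all W → L
n=32: only reaches 29(W), 25(W), all W → L
n=33: reaches L-position 30 → W
n=34: reaches L-position 31 → W
n=35: reaches L-position 32 → W
n=36: only reaches 33(W), 29(W), all W → L
n=37: reaches L-position 30 → W
n=38: reaches L-position 31 → W
n=39: reaches L-position 36 → W
n=40: only reaches 37(W), 33(W), all W → L
n=41: only reaches 38(W), 34(W), all W → L
n=42: only reaches 39(W), 35(W), all W → L
n=43: reaches L-position 40 → W
L entries with 1 ≤ n ≤ 43 (n=0 is outside the asked range and is not counted): n = 1, 2, 6, 10, 11, 12, 16, 20, 21, 22, 26, 30, 31, 32, 36, 40, 41, 42; that makes 18.

18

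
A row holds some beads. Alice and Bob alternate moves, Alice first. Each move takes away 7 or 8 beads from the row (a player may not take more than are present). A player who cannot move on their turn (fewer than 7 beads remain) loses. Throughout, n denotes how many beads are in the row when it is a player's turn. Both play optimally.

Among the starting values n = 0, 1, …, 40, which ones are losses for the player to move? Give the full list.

Compute win/loss labels from the base case upward. A position with no move is L. Any other position is W if it can reach an L in one move, else L.
n=0: no move → L
n=1: no move → L
n=2: no move → L
n=3: no move → L
n=4: no move → L
n=5: no move → L
n=6: no move → L
n=7: reaches L-position 0 → W
n=8: reaches L-position 1 → W
n=9: reaches L-position 2 → W
n=10: reaches L-position 3 → W
n=11: reaches L-position 4 → W
n=12: reaches L-position 5 → W
n=13: reaches L-position 6 → W
n=14: reaches L-position 6 → W
n=15: only reaches 8(W), 7(W), all W → L
n=16: only reaches 9(W), 8(W), all W → L
n=17: only reaches 10(W), 9(W), all W → L
n=18: only reaches 11(W), 10(W), all W → L
n=19: only reaches 12(W), 11(W), all W → L
n=20: only reaches 13(W), 12(W), all W → L
n=21: only reaches 14(W), 13(W), all W → L
n=22: reaches L-position 15 → W
n=23: reaches L-position 16 → W
n=24: reaches L-position 17 → W
n=25: reaches L-position 18 → W
n=26: reaches L-position 19 → W
n=27: reaches L-position 20 → W
n=28: reaches L-position 21 → W
n=29: reaches L-position 21 → W
n=30: only reaches 23(W), 22(W), all W → L
n=31: only reaches 24(W), 23(W), all W → L
n=32: only reaches 25(W), 24(W), all W → L
n=33: only reaches 26(W), 25(W), all W → L
n=34: only reaches 27(W), 26(W), all W → L
n=35: only reaches 28(W), 27(W), all W → L
n=36: only reaches 29(W), 28(W), all W → L
n=37: reaches L-position 30 → W
n=38: reaches L-position 31 → W
n=39: reaches L-position 32 → W
n=40: reaches L-position 33 → W
The losing starting values of n are exactly the entries labelled L in this table (21 of them).

0, 1, 2, 3, 4, 5, 6, 15, 16, 17, 18, 19, 20, 21, 30, 31, 32, 33, 34, 35, 36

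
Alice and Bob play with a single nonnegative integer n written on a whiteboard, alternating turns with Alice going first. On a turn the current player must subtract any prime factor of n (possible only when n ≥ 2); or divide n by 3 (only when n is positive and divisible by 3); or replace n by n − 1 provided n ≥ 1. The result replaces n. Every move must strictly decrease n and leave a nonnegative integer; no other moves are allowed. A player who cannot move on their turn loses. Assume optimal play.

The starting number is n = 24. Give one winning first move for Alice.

Move to 8.

Label each position W (a win for the player to move) or L (a loss). A position with no legal move is L; any other position is W exactly when some move reaches an L, and L when every move reaches a W.
n=0: no move → L
n=1: reaches L-position 0 → W
n=2: reaches L-position 0 → W
n=3: reaches L-position 0 → W
n=4: only reaches 2(W), 3(W), all W → L
n=5: reaches L-position 0 → W
n=6: reaches L-position 4 → W
n=7: reaches L-position 0 → W
n=8: only reaches 6(W), 7(W), all W → L
n=9: reaches L-position 8 → W
n=10: reaches L-position 8 → W
n=11: reaches L-position 0 → W
n=12: reaches L-position 4 → W
n=13: reaches L-position 0 → W
n=14: only reaches 7(W), 12(W), 13(W), all W → L
n=15: reaches L-position 14 → W
n=16: reaches L-position 14 → W
n=17: reaches L-position 0 → W
n=18: only reaches 6(W), 15(W), 16(W), 17(W), all W → L
n=19: reaches L-position 0 → W
n=20: reaches L-position 18 → W
n=21: reaches L-position 14 → W
n=22: only reaches 11(W), 20(W), 21(W), all W → L
n=23: reaches L-position 0 → W
n=24: reaches L-position 8 → W
From 24, the L positions reachable in one move are: 8, 22. Any move reaching one of these is winning.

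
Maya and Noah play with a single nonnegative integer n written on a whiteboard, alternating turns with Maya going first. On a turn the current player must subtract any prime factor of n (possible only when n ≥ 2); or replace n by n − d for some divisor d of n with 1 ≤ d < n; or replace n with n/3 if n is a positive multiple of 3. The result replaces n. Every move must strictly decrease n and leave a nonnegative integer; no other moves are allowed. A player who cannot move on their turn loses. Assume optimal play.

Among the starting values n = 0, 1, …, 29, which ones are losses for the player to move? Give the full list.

0, 1, 4, 9, 14, 20, 26

Label each position W (a win for the player to move) or L (a loss). A position with no legal move is L; any other position is W exactly when some move reaches an L, and L when every move reaches a W.
n=0: no move → L
n=1: no move → L
n=2: W (go to 0, an L position)
n=3: W (go to 0, an L position)
n=4: L (options 2(W), 3(W) are all W)
n=5: W (go to 0, an L position)
n=6: W (go to 4, an L position)
n=7: W (go to 0, an L position)
n=8: W (go to 4, an L position)
n=9: L (options 3(W), 6(W), 8(W) are all W)
n=10: W (go to 9, an L position)
n=11: W (go to 0, an L position)
n=12: W (go to 4, an L position)
n=13: W (go to 0, an L position)
n=14: L (options 7(W), 12(W), 13(W) are all W)
n=15: W (go to 14, an L position)
n=16: W (go to 14, an L position)
n=17: W (go to 0, an L position)
n=18: W (go to 9, an L position)
n=19: W (go to 0, an L position)
n=20: L (options 10(W), 15(W), 16(W), 18(W), 19(W) are all W)
n=21: W (go to 14, an L position)
n=22: W (go to 20, an L position)
n=23: W (go to 0, an L position)
n=24: W (go to 20, an L position)
n=25: W (go to 20, an L position)
n=26: L (options 13(W), 24(W), 25(W) are all W)
n=27: W (go to 9, an L position)
n=28: W (go to 14, an L position)
n=29: W (go to 0, an L position)
The losing starting values of n are exactly the entries labelled L in this table (7 of them).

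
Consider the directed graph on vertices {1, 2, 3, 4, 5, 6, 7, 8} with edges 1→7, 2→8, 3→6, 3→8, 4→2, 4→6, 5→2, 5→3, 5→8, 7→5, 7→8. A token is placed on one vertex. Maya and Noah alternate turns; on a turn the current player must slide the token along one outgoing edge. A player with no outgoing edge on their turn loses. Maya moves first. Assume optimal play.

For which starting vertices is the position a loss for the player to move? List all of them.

1, 6, 8

Build the W/L table. Terminal = L. A non-terminal position is W if it has a move to some L; otherwise it is L.
Every edge goes from a vertex to one that appears earlier in the order 8, 6, 3, 2, 5, 4, 7, 1, so processing vertices in that order labels each vertex after all of its successors.
8: no outgoing edge → L
6: no outgoing edge → L
3: W (go to 6, an L position)
2: W (go to 8, an L position)
5: W (go to 8, an L position)
4: W (go to 6, an L position)
7: W (go to 8, an L position)
1: L (sole option 7(W) is W)
The losing starting vertices are exactly the entries labelled L in this table (3 of them).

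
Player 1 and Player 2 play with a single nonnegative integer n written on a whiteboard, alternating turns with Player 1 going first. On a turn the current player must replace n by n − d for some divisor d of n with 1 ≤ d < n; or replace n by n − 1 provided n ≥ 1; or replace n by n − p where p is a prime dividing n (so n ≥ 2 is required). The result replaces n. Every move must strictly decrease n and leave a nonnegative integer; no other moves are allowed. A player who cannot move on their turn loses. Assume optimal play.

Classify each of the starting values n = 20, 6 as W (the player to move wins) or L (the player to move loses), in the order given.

20: L, 6: W

Build the W/L table. Terminal = L. A non-terminal position is W if it has a move to some L; otherwise it is L.
n=0: no move → L
n=1: can move to 0, which is L ⇒ W
n=2: can move to 0, which is L ⇒ W
n=3: can move to 0, which is L ⇒ W
n=4: moves to 2(W), 3(W); every one is W ⇒ L
n=5: can move to 0, which is L ⇒ W
n=6: can move to 4, which is L ⇒ W
n=7: can move to 0, which is L ⇒ W
n=8: can move to 4, which is L ⇒ W
n=9: moves to 6(W), 8(W); every one is W ⇒ L
n=10: can move to 9, which is L ⇒ W
n=11: can move to 0, which is L ⇒ W
n=12: can move to 9, which is L ⇒ W
n=13: can move to 0, which is L ⇒ W
n=14: moves to 7(W), 12(W), 13(W); every one is W ⇒ L
n=15: can move to 14, which is L ⇒ W
n=16: can move to 14, which is L ⇒ W
n=17: can move to 0, which is L ⇒ W
n=18: can move to 9, which is L ⇒ W
n=19: can move to 0, which is L ⇒ W
n=20: moves to 10(W), 15(W), 16(W), 18(W), 19(W); every one is W ⇒ L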